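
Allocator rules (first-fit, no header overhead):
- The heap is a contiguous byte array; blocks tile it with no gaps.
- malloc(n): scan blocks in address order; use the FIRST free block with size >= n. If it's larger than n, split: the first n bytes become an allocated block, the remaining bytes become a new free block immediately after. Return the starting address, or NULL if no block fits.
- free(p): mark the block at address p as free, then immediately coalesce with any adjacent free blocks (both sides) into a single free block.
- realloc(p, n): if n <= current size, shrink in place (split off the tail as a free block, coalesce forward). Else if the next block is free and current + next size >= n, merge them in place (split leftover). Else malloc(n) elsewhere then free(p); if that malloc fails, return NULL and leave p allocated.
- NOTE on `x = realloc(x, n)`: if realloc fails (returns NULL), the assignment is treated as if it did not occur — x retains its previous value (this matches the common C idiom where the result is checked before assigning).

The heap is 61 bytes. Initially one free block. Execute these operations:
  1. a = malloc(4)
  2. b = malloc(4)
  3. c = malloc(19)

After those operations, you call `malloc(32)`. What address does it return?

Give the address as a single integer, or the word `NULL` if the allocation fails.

Answer: 27

Derivation:
Op 1: a = malloc(4) -> a = 0; heap: [0-3 ALLOC][4-60 FREE]
Op 2: b = malloc(4) -> b = 4; heap: [0-3 ALLOC][4-7 ALLOC][8-60 FREE]
Op 3: c = malloc(19) -> c = 8; heap: [0-3 ALLOC][4-7 ALLOC][8-26 ALLOC][27-60 FREE]
malloc(32): first-fit scan over [0-3 ALLOC][4-7 ALLOC][8-26 ALLOC][27-60 FREE] -> 27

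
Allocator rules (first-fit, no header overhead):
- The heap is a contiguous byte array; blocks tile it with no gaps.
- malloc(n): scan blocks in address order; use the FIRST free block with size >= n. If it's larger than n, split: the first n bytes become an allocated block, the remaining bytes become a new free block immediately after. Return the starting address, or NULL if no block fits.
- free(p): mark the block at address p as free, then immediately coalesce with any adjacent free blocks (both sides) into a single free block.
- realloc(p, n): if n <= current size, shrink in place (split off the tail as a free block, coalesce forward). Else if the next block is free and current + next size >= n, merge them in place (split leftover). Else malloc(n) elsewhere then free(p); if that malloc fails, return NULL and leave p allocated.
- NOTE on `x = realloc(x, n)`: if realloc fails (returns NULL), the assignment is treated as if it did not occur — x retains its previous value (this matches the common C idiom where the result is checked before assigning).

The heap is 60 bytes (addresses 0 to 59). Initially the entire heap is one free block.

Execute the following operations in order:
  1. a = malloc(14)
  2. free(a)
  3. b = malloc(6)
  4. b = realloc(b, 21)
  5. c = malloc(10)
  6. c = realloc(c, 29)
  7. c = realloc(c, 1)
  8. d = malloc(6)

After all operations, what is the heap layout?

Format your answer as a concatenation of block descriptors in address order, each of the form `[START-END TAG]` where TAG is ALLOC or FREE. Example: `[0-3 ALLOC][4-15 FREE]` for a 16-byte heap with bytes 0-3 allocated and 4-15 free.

Op 1: a = malloc(14) -> a = 0; heap: [0-13 ALLOC][14-59 FREE]
Op 2: free(a) -> (freed a); heap: [0-59 FREE]
Op 3: b = malloc(6) -> b = 0; heap: [0-5 ALLOC][6-59 FREE]
Op 4: b = realloc(b, 21) -> b = 0; heap: [0-20 ALLOC][21-59 FREE]
Op 5: c = malloc(10) -> c = 21; heap: [0-20 ALLOC][21-30 ALLOC][31-59 FREE]
Op 6: c = realloc(c, 29) -> c = 21; heap: [0-20 ALLOC][21-49 ALLOC][50-59 FREE]
Op 7: c = realloc(c, 1) -> c = 21; heap: [0-20 ALLOC][21-21 ALLOC][22-59 FREE]
Op 8: d = malloc(6) -> d = 22; heap: [0-20 ALLOC][21-21 ALLOC][22-27 ALLOC][28-59 FREE]

Answer: [0-20 ALLOC][21-21 ALLOC][22-27 ALLOC][28-59 FREE]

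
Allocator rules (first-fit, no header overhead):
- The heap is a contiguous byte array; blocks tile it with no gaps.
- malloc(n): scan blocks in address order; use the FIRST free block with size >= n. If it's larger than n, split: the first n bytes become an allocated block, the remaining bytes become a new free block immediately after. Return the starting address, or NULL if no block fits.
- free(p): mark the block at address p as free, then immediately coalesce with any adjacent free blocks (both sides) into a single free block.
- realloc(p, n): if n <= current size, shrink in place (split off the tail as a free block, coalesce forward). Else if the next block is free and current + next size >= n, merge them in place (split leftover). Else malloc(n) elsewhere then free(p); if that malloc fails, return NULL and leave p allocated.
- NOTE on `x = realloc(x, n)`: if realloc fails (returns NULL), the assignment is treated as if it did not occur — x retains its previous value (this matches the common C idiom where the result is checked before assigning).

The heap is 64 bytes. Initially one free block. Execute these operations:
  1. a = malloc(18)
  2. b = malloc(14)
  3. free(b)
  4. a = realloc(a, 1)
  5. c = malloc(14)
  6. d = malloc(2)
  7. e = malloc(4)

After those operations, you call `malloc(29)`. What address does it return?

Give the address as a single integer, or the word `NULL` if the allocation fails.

Answer: 21

Derivation:
Op 1: a = malloc(18) -> a = 0; heap: [0-17 ALLOC][18-63 FREE]
Op 2: b = malloc(14) -> b = 18; heap: [0-17 ALLOC][18-31 ALLOC][32-63 FREE]
Op 3: free(b) -> (freed b); heap: [0-17 ALLOC][18-63 FREE]
Op 4: a = realloc(a, 1) -> a = 0; heap: [0-0 ALLOC][1-63 FREE]
Op 5: c = malloc(14) -> c = 1; heap: [0-0 ALLOC][1-14 ALLOC][15-63 FREE]
Op 6: d = malloc(2) -> d = 15; heap: [0-0 ALLOC][1-14 ALLOC][15-16 ALLOC][17-63 FREE]
Op 7: e = malloc(4) -> e = 17; heap: [0-0 ALLOC][1-14 ALLOC][15-16 ALLOC][17-20 ALLOC][21-63 FREE]
malloc(29): first-fit scan over [0-0 ALLOC][1-14 ALLOC][15-16 ALLOC][17-20 ALLOC][21-63 FREE] -> 21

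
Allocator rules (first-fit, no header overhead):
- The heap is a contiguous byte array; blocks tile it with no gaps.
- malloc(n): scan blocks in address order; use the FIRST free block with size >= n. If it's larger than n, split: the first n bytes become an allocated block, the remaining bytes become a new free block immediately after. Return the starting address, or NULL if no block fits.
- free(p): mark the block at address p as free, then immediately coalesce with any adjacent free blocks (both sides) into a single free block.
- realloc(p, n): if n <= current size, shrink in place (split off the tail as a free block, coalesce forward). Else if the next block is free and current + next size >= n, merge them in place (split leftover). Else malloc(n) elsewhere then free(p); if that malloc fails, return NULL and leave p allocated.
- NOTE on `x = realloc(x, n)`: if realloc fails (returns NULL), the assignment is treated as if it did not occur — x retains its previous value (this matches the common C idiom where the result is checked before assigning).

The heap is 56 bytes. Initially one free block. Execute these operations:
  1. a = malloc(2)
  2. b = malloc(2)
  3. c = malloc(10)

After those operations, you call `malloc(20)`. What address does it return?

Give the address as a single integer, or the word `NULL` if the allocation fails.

Answer: 14

Derivation:
Op 1: a = malloc(2) -> a = 0; heap: [0-1 ALLOC][2-55 FREE]
Op 2: b = malloc(2) -> b = 2; heap: [0-1 ALLOC][2-3 ALLOC][4-55 FREE]
Op 3: c = malloc(10) -> c = 4; heap: [0-1 ALLOC][2-3 ALLOC][4-13 ALLOC][14-55 FREE]
malloc(20): first-fit scan over [0-1 ALLOC][2-3 ALLOC][4-13 ALLOC][14-55 FREE] -> 14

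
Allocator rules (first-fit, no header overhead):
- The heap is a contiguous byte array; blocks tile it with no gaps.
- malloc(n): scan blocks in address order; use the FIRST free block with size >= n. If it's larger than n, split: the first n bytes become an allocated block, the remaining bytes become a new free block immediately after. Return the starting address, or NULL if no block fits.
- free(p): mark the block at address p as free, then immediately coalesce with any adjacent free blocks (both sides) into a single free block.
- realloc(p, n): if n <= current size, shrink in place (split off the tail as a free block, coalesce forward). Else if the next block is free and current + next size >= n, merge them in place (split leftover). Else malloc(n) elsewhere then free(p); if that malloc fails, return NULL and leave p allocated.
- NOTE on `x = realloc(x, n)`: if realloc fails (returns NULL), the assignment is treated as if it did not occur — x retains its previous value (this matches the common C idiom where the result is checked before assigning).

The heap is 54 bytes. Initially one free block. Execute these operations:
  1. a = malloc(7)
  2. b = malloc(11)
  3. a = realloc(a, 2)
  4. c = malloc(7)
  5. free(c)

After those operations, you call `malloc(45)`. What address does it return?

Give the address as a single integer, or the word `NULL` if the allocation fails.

Answer: NULL

Derivation:
Op 1: a = malloc(7) -> a = 0; heap: [0-6 ALLOC][7-53 FREE]
Op 2: b = malloc(11) -> b = 7; heap: [0-6 ALLOC][7-17 ALLOC][18-53 FREE]
Op 3: a = realloc(a, 2) -> a = 0; heap: [0-1 ALLOC][2-6 FREE][7-17 ALLOC][18-53 FREE]
Op 4: c = malloc(7) -> c = 18; heap: [0-1 ALLOC][2-6 FREE][7-17 ALLOC][18-24 ALLOC][25-53 FREE]
Op 5: free(c) -> (freed c); heap: [0-1 ALLOC][2-6 FREE][7-17 ALLOC][18-53 FREE]
malloc(45): first-fit scan over [0-1 ALLOC][2-6 FREE][7-17 ALLOC][18-53 FREE] -> NULL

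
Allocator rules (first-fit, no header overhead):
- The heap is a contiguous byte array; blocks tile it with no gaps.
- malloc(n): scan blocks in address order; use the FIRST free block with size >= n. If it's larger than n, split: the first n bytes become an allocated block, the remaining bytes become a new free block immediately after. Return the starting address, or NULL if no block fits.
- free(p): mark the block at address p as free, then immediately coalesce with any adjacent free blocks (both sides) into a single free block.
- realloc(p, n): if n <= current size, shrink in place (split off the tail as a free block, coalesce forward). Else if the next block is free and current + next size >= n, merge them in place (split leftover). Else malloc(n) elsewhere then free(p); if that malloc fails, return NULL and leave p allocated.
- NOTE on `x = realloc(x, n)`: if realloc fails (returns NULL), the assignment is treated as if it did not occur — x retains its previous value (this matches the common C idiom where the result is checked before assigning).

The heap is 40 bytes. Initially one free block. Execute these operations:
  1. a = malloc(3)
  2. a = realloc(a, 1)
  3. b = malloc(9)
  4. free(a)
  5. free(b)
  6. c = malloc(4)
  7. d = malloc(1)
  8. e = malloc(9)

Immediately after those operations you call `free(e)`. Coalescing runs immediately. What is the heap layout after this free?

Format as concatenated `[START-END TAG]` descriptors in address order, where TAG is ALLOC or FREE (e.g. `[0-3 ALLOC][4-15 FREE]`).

Op 1: a = malloc(3) -> a = 0; heap: [0-2 ALLOC][3-39 FREE]
Op 2: a = realloc(a, 1) -> a = 0; heap: [0-0 ALLOC][1-39 FREE]
Op 3: b = malloc(9) -> b = 1; heap: [0-0 ALLOC][1-9 ALLOC][10-39 FREE]
Op 4: free(a) -> (freed a); heap: [0-0 FREE][1-9 ALLOC][10-39 FREE]
Op 5: free(b) -> (freed b); heap: [0-39 FREE]
Op 6: c = malloc(4) -> c = 0; heap: [0-3 ALLOC][4-39 FREE]
Op 7: d = malloc(1) -> d = 4; heap: [0-3 ALLOC][4-4 ALLOC][5-39 FREE]
Op 8: e = malloc(9) -> e = 5; heap: [0-3 ALLOC][4-4 ALLOC][5-13 ALLOC][14-39 FREE]
free(e): e = 5 -> block [5-13 ALLOC]; mark free, coalesce with adjacent free neighbors -> [0-3 ALLOC][4-4 ALLOC][5-39 FREE]

Answer: [0-3 ALLOC][4-4 ALLOC][5-39 FREE]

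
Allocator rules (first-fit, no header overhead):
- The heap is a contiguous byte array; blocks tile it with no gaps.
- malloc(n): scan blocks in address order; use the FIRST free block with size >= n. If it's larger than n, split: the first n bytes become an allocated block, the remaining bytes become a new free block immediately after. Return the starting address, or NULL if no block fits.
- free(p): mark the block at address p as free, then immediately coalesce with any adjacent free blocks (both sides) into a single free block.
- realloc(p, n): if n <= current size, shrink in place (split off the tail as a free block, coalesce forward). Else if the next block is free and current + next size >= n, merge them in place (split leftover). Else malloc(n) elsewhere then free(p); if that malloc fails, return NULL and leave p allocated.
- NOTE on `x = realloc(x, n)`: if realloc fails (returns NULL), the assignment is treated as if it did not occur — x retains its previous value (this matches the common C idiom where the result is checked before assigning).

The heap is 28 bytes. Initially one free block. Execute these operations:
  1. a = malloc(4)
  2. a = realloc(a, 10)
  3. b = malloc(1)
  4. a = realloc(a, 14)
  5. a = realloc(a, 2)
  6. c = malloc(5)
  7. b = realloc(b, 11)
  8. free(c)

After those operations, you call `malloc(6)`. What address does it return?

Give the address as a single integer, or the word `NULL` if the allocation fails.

Answer: 0

Derivation:
Op 1: a = malloc(4) -> a = 0; heap: [0-3 ALLOC][4-27 FREE]
Op 2: a = realloc(a, 10) -> a = 0; heap: [0-9 ALLOC][10-27 FREE]
Op 3: b = malloc(1) -> b = 10; heap: [0-9 ALLOC][10-10 ALLOC][11-27 FREE]
Op 4: a = realloc(a, 14) -> a = 11; heap: [0-9 FREE][10-10 ALLOC][11-24 ALLOC][25-27 FREE]
Op 5: a = realloc(a, 2) -> a = 11; heap: [0-9 FREE][10-10 ALLOC][11-12 ALLOC][13-27 FREE]
Op 6: c = malloc(5) -> c = 0; heap: [0-4 ALLOC][5-9 FREE][10-10 ALLOC][11-12 ALLOC][13-27 FREE]
Op 7: b = realloc(b, 11) -> b = 13; heap: [0-4 ALLOC][5-10 FREE][11-12 ALLOC][13-23 ALLOC][24-27 FREE]
Op 8: free(c) -> (freed c); heap: [0-10 FREE][11-12 ALLOC][13-23 ALLOC][24-27 FREE]
malloc(6): first-fit scan over [0-10 FREE][11-12 ALLOC][13-23 ALLOC][24-27 FREE] -> 0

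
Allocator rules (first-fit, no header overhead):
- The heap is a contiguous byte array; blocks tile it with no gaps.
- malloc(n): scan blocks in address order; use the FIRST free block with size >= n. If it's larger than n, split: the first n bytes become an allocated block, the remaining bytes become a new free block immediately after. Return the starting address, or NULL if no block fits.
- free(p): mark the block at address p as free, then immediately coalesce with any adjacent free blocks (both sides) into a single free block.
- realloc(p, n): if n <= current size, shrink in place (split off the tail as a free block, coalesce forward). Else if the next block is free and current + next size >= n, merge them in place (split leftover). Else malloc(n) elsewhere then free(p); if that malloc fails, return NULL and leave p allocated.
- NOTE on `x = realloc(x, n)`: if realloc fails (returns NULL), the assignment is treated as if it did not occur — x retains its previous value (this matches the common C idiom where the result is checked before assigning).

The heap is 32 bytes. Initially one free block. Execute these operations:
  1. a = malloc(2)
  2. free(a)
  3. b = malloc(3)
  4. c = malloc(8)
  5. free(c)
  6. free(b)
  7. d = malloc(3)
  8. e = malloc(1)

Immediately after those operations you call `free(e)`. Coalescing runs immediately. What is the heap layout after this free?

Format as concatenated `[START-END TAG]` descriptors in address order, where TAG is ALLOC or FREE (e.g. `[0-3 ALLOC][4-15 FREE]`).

Op 1: a = malloc(2) -> a = 0; heap: [0-1 ALLOC][2-31 FREE]
Op 2: free(a) -> (freed a); heap: [0-31 FREE]
Op 3: b = malloc(3) -> b = 0; heap: [0-2 ALLOC][3-31 FREE]
Op 4: c = malloc(8) -> c = 3; heap: [0-2 ALLOC][3-10 ALLOC][11-31 FREE]
Op 5: free(c) -> (freed c); heap: [0-2 ALLOC][3-31 FREE]
Op 6: free(b) -> (freed b); heap: [0-31 FREE]
Op 7: d = malloc(3) -> d = 0; heap: [0-2 ALLOC][3-31 FREE]
Op 8: e = malloc(1) -> e = 3; heap: [0-2 ALLOC][3-3 ALLOC][4-31 FREE]
free(e): e = 3 -> block [3-3 ALLOC]; mark free, coalesce with adjacent free neighbors -> [0-2 ALLOC][3-31 FREE]

Answer: [0-2 ALLOC][3-31 FREE]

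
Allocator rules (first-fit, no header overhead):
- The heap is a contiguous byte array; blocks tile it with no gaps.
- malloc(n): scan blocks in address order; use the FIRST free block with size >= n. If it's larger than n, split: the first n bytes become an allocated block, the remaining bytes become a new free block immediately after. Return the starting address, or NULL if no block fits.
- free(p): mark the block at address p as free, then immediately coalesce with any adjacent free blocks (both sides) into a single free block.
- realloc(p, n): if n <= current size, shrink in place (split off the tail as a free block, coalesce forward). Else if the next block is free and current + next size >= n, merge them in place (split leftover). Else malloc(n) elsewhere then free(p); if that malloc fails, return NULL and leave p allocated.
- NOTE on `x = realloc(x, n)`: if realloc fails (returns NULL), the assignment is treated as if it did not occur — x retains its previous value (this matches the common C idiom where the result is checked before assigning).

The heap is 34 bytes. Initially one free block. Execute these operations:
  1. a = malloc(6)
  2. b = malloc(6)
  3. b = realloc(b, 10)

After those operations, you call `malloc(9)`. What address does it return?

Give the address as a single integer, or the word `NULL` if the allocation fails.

Op 1: a = malloc(6) -> a = 0; heap: [0-5 ALLOC][6-33 FREE]
Op 2: b = malloc(6) -> b = 6; heap: [0-5 ALLOC][6-11 ALLOC][12-33 FREE]
Op 3: b = realloc(b, 10) -> b = 6; heap: [0-5 ALLOC][6-15 ALLOC][16-33 FREE]
malloc(9): first-fit scan over [0-5 ALLOC][6-15 ALLOC][16-33 FREE] -> 16

Answer: 16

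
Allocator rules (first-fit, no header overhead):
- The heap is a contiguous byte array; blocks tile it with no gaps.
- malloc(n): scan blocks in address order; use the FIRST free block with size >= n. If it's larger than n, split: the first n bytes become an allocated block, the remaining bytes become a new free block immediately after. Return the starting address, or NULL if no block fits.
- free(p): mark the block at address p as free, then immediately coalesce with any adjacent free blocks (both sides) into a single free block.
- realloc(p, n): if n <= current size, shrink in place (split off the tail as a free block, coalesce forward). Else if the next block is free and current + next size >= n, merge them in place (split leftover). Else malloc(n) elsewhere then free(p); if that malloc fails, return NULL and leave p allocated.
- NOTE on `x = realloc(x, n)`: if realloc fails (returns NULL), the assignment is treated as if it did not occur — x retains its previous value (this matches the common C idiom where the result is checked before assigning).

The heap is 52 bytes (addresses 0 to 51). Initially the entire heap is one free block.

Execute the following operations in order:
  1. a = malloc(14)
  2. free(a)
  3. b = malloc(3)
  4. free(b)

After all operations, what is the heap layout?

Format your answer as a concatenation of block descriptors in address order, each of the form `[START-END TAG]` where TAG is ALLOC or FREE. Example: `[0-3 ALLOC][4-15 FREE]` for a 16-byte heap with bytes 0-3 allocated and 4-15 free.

Op 1: a = malloc(14) -> a = 0; heap: [0-13 ALLOC][14-51 FREE]
Op 2: free(a) -> (freed a); heap: [0-51 FREE]
Op 3: b = malloc(3) -> b = 0; heap: [0-2 ALLOC][3-51 FREE]
Op 4: free(b) -> (freed b); heap: [0-51 FREE]

Answer: [0-51 FREE]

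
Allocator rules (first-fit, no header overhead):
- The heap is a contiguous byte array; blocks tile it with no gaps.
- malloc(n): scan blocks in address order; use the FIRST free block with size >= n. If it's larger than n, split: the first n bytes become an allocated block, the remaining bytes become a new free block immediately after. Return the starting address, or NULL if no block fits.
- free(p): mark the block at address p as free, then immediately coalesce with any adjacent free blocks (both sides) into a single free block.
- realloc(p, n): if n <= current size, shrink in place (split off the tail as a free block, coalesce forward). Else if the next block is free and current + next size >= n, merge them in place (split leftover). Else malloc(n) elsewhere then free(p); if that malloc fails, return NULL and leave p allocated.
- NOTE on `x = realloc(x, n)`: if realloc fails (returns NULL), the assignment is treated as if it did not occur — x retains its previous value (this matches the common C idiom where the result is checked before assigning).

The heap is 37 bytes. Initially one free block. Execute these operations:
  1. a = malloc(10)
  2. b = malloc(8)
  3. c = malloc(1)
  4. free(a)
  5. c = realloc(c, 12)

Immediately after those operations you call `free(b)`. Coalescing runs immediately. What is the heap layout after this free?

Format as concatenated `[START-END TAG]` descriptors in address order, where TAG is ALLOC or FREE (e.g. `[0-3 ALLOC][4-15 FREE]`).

Answer: [0-17 FREE][18-29 ALLOC][30-36 FREE]

Derivation:
Op 1: a = malloc(10) -> a = 0; heap: [0-9 ALLOC][10-36 FREE]
Op 2: b = malloc(8) -> b = 10; heap: [0-9 ALLOC][10-17 ALLOC][18-36 FREE]
Op 3: c = malloc(1) -> c = 18; heap: [0-9 ALLOC][10-17 ALLOC][18-18 ALLOC][19-36 FREE]
Op 4: free(a) -> (freed a); heap: [0-9 FREE][10-17 ALLOC][18-18 ALLOC][19-36 FREE]
Op 5: c = realloc(c, 12) -> c = 18; heap: [0-9 FREE][10-17 ALLOC][18-29 ALLOC][30-36 FREE]
free(b): b = 10 -> block [10-17 ALLOC]; mark free, coalesce with adjacent free neighbors -> [0-17 FREE][18-29 ALLOC][30-36 FREE]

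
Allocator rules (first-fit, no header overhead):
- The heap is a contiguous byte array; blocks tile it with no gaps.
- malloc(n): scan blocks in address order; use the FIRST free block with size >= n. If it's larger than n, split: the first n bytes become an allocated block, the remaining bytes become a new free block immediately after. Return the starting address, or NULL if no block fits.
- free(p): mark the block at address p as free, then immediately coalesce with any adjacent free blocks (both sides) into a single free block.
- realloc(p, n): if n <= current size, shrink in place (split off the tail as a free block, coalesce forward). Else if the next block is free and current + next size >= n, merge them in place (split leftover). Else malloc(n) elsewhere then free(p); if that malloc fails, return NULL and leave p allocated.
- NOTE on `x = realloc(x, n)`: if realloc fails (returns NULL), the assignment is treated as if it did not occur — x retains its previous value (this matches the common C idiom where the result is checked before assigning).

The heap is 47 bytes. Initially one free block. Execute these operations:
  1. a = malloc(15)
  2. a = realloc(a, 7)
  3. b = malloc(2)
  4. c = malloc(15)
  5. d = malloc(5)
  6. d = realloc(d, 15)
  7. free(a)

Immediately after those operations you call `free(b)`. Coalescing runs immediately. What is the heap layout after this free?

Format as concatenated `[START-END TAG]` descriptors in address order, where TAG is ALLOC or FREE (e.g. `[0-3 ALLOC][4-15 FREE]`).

Answer: [0-8 FREE][9-23 ALLOC][24-38 ALLOC][39-46 FREE]

Derivation:
Op 1: a = malloc(15) -> a = 0; heap: [0-14 ALLOC][15-46 FREE]
Op 2: a = realloc(a, 7) -> a = 0; heap: [0-6 ALLOC][7-46 FREE]
Op 3: b = malloc(2) -> b = 7; heap: [0-6 ALLOC][7-8 ALLOC][9-46 FREE]
Op 4: c = malloc(15) -> c = 9; heap: [0-6 ALLOC][7-8 ALLOC][9-23 ALLOC][24-46 FREE]
Op 5: d = malloc(5) -> d = 24; heap: [0-6 ALLOC][7-8 ALLOC][9-23 ALLOC][24-28 ALLOC][29-46 FREE]
Op 6: d = realloc(d, 15) -> d = 24; heap: [0-6 ALLOC][7-8 ALLOC][9-23 ALLOC][24-38 ALLOC][39-46 FREE]
Op 7: free(a) -> (freed a); heap: [0-6 FREE][7-8 ALLOC][9-23 ALLOC][24-38 ALLOC][39-46 FREE]
free(b): b = 7 -> block [7-8 ALLOC]; mark free, coalesce with adjacent free neighbors -> [0-8 FREE][9-23 ALLOC][24-38 ALLOC][39-46 FREE]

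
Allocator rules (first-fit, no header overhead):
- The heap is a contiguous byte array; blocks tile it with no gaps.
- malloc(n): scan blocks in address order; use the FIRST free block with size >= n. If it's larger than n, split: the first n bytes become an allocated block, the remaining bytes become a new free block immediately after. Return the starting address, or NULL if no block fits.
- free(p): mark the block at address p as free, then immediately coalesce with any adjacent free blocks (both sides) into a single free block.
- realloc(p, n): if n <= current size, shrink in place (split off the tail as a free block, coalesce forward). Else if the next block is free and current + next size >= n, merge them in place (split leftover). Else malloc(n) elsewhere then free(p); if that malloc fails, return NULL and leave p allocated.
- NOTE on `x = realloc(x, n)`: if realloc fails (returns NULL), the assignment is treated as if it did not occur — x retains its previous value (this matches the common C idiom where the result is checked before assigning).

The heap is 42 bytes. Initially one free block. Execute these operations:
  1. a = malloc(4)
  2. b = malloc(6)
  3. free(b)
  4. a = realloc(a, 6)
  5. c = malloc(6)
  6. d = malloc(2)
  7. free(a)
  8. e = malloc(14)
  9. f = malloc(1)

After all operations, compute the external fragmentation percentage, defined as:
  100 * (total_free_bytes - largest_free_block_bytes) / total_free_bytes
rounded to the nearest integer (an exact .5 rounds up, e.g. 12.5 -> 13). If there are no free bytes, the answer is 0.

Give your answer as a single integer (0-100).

Op 1: a = malloc(4) -> a = 0; heap: [0-3 ALLOC][4-41 FREE]
Op 2: b = malloc(6) -> b = 4; heap: [0-3 ALLOC][4-9 ALLOC][10-41 FREE]
Op 3: free(b) -> (freed b); heap: [0-3 ALLOC][4-41 FREE]
Op 4: a = realloc(a, 6) -> a = 0; heap: [0-5 ALLOC][6-41 FREE]
Op 5: c = malloc(6) -> c = 6; heap: [0-5 ALLOC][6-11 ALLOC][12-41 FREE]
Op 6: d = malloc(2) -> d = 12; heap: [0-5 ALLOC][6-11 ALLOC][12-13 ALLOC][14-41 FREE]
Op 7: free(a) -> (freed a); heap: [0-5 FREE][6-11 ALLOC][12-13 ALLOC][14-41 FREE]
Op 8: e = malloc(14) -> e = 14; heap: [0-5 FREE][6-11 ALLOC][12-13 ALLOC][14-27 ALLOC][28-41 FREE]
Op 9: f = malloc(1) -> f = 0; heap: [0-0 ALLOC][1-5 FREE][6-11 ALLOC][12-13 ALLOC][14-27 ALLOC][28-41 FREE]
Free blocks: [5 14] total_free=19 largest=14 -> 100*(19-14)/19 = 500/19 ≈ 26.316 -> rounds to 26

Answer: 26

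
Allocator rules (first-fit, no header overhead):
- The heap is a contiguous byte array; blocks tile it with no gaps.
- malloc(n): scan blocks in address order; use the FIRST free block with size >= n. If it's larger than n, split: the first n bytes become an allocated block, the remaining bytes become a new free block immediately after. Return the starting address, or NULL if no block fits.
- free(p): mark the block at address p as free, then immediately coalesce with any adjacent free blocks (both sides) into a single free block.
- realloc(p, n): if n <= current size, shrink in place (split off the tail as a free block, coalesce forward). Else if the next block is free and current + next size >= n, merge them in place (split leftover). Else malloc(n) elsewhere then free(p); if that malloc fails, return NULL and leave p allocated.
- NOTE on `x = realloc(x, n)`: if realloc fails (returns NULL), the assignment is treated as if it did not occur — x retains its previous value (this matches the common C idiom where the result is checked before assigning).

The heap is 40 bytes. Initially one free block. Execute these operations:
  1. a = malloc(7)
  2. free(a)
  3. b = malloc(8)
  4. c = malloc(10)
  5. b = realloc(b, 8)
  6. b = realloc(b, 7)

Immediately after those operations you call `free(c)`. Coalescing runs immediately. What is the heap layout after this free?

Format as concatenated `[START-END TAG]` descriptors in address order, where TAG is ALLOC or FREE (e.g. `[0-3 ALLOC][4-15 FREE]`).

Op 1: a = malloc(7) -> a = 0; heap: [0-6 ALLOC][7-39 FREE]
Op 2: free(a) -> (freed a); heap: [0-39 FREE]
Op 3: b = malloc(8) -> b = 0; heap: [0-7 ALLOC][8-39 FREE]
Op 4: c = malloc(10) -> c = 8; heap: [0-7 ALLOC][8-17 ALLOC][18-39 FREE]
Op 5: b = realloc(b, 8) -> b = 0; heap: [0-7 ALLOC][8-17 ALLOC][18-39 FREE]
Op 6: b = realloc(b, 7) -> b = 0; heap: [0-6 ALLOC][7-7 FREE][8-17 ALLOC][18-39 FREE]
free(c): c = 8 -> block [8-17 ALLOC]; mark free, coalesce with adjacent free neighbors -> [0-6 ALLOC][7-39 FREE]

Answer: [0-6 ALLOC][7-39 FREE]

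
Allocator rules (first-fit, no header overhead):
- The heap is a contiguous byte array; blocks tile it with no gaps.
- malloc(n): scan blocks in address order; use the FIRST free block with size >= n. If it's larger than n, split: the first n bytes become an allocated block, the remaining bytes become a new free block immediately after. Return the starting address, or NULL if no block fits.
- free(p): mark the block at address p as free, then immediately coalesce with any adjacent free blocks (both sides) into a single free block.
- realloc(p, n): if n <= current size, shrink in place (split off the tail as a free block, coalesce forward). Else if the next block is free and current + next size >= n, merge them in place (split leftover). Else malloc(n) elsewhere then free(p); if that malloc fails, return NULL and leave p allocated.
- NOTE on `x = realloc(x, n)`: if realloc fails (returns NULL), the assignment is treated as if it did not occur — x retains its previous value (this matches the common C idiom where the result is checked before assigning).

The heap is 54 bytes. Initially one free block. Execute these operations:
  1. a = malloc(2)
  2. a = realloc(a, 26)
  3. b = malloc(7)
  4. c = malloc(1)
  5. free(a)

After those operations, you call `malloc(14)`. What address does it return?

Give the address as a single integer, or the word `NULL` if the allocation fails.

Op 1: a = malloc(2) -> a = 0; heap: [0-1 ALLOC][2-53 FREE]
Op 2: a = realloc(a, 26) -> a = 0; heap: [0-25 ALLOC][26-53 FREE]
Op 3: b = malloc(7) -> b = 26; heap: [0-25 ALLOC][26-32 ALLOC][33-53 FREE]
Op 4: c = malloc(1) -> c = 33; heap: [0-25 ALLOC][26-32 ALLOC][33-33 ALLOC][34-53 FREE]
Op 5: free(a) -> (freed a); heap: [0-25 FREE][26-32 ALLOC][33-33 ALLOC][34-53 FREE]
malloc(14): first-fit scan over [0-25 FREE][26-32 ALLOC][33-33 ALLOC][34-53 FREE] -> 0

Answer: 0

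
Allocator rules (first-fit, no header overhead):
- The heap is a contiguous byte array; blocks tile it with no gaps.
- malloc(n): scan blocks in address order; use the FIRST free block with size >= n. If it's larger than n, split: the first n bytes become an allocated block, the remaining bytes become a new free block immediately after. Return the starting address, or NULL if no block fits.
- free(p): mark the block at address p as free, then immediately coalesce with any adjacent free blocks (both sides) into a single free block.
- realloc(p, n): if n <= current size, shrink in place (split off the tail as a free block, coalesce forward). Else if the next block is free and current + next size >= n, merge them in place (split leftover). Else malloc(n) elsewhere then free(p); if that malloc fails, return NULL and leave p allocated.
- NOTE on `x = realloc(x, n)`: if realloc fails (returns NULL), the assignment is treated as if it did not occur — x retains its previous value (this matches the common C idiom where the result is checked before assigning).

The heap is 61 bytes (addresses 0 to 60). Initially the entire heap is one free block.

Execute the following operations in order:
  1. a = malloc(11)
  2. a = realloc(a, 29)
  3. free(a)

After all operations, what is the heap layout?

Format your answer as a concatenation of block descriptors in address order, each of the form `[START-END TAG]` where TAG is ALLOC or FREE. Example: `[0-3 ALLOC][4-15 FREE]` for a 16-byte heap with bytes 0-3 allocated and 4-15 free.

Answer: [0-60 FREE]

Derivation:
Op 1: a = malloc(11) -> a = 0; heap: [0-10 ALLOC][11-60 FREE]
Op 2: a = realloc(a, 29) -> a = 0; heap: [0-28 ALLOC][29-60 FREE]
Op 3: free(a) -> (freed a); heap: [0-60 FREE]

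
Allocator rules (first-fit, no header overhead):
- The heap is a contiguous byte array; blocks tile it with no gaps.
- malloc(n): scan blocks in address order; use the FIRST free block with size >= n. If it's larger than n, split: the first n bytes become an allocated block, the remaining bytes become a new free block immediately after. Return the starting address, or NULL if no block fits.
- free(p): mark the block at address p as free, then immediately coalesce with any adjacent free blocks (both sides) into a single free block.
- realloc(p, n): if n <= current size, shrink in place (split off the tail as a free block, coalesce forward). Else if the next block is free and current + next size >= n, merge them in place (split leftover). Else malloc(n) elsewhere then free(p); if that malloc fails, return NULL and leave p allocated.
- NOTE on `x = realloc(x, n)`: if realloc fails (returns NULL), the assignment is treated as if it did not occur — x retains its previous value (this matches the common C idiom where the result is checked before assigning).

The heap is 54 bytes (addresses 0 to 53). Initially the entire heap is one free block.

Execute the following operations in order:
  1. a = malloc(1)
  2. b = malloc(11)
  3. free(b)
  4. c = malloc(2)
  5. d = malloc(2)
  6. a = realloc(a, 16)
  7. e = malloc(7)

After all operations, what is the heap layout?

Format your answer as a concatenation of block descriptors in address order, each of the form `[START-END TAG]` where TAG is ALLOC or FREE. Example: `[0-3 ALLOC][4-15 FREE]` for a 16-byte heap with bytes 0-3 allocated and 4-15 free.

Answer: [0-0 FREE][1-2 ALLOC][3-4 ALLOC][5-20 ALLOC][21-27 ALLOC][28-53 FREE]

Derivation:
Op 1: a = malloc(1) -> a = 0; heap: [0-0 ALLOC][1-53 FREE]
Op 2: b = malloc(11) -> b = 1; heap: [0-0 ALLOC][1-11 ALLOC][12-53 FREE]
Op 3: free(b) -> (freed b); heap: [0-0 ALLOC][1-53 FREE]
Op 4: c = malloc(2) -> c = 1; heap: [0-0 ALLOC][1-2 ALLOC][3-53 FREE]
Op 5: d = malloc(2) -> d = 3; heap: [0-0 ALLOC][1-2 ALLOC][3-4 ALLOC][5-53 FREE]
Op 6: a = realloc(a, 16) -> a = 5; heap: [0-0 FREE][1-2 ALLOC][3-4 ALLOC][5-20 ALLOC][21-53 FREE]
Op 7: e = malloc(7) -> e = 21; heap: [0-0 FREE][1-2 ALLOC][3-4 ALLOC][5-20 ALLOC][21-27 ALLOC][28-53 FREE]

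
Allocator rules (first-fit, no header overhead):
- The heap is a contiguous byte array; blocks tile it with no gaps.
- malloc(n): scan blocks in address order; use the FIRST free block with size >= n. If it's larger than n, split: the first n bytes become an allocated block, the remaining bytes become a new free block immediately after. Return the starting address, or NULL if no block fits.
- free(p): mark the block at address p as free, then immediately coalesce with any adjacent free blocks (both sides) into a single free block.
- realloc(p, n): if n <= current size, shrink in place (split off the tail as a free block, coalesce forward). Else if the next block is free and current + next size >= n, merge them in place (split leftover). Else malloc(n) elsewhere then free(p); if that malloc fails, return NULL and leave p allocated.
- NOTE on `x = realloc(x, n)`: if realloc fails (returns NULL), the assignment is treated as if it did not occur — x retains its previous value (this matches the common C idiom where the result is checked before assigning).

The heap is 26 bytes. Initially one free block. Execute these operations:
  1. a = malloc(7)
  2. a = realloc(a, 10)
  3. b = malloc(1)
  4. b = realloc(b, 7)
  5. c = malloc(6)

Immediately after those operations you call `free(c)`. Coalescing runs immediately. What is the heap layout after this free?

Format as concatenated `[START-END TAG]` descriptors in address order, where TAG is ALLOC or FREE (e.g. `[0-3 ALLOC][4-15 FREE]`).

Answer: [0-9 ALLOC][10-16 ALLOC][17-25 FREE]

Derivation:
Op 1: a = malloc(7) -> a = 0; heap: [0-6 ALLOC][7-25 FREE]
Op 2: a = realloc(a, 10) -> a = 0; heap: [0-9 ALLOC][10-25 FREE]
Op 3: b = malloc(1) -> b = 10; heap: [0-9 ALLOC][10-10 ALLOC][11-25 FREE]
Op 4: b = realloc(b, 7) -> b = 10; heap: [0-9 ALLOC][10-16 ALLOC][17-25 FREE]
Op 5: c = malloc(6) -> c = 17; heap: [0-9 ALLOC][10-16 ALLOC][17-22 ALLOC][23-25 FREE]
free(c): c = 17 -> block [17-22 ALLOC]; mark free, coalesce with adjacent free neighbors -> [0-9 ALLOC][10-16 ALLOC][17-25 FREE]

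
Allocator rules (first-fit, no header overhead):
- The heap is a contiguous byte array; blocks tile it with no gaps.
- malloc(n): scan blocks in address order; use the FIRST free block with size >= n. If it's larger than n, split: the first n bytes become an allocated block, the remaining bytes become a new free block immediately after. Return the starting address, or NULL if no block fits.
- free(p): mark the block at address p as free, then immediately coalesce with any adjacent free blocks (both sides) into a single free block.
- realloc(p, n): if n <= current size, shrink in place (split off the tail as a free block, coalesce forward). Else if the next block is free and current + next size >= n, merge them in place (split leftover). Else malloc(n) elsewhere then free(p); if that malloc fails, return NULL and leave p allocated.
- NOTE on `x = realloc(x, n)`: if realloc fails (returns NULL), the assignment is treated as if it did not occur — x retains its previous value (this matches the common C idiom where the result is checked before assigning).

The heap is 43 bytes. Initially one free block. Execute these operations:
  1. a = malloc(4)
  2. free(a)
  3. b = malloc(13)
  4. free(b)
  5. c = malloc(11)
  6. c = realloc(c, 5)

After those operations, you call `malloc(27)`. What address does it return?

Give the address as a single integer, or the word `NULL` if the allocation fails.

Answer: 5

Derivation:
Op 1: a = malloc(4) -> a = 0; heap: [0-3 ALLOC][4-42 FREE]
Op 2: free(a) -> (freed a); heap: [0-42 FREE]
Op 3: b = malloc(13) -> b = 0; heap: [0-12 ALLOC][13-42 FREE]
Op 4: free(b) -> (freed b); heap: [0-42 FREE]
Op 5: c = malloc(11) -> c = 0; heap: [0-10 ALLOC][11-42 FREE]
Op 6: c = realloc(c, 5) -> c = 0; heap: [0-4 ALLOC][5-42 FREE]
malloc(27): first-fit scan over [0-4 ALLOC][5-42 FREE] -> 5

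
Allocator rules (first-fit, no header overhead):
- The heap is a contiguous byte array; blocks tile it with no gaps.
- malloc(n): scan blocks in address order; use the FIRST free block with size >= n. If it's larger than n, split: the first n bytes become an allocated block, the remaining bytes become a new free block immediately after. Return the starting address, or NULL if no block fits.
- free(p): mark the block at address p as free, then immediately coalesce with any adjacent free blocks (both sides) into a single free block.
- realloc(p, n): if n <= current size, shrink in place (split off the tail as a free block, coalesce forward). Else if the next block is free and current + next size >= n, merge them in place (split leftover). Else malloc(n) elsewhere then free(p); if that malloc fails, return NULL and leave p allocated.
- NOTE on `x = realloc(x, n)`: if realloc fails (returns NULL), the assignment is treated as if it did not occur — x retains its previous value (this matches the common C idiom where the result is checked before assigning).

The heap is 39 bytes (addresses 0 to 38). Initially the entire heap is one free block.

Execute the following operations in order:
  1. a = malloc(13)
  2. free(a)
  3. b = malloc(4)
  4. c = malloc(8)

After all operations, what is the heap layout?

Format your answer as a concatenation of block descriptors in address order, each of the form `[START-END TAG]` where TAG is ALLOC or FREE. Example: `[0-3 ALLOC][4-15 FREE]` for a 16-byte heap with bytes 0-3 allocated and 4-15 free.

Op 1: a = malloc(13) -> a = 0; heap: [0-12 ALLOC][13-38 FREE]
Op 2: free(a) -> (freed a); heap: [0-38 FREE]
Op 3: b = malloc(4) -> b = 0; heap: [0-3 ALLOC][4-38 FREE]
Op 4: c = malloc(8) -> c = 4; heap: [0-3 ALLOC][4-11 ALLOC][12-38 FREE]

Answer: [0-3 ALLOC][4-11 ALLOC][12-38 FREE]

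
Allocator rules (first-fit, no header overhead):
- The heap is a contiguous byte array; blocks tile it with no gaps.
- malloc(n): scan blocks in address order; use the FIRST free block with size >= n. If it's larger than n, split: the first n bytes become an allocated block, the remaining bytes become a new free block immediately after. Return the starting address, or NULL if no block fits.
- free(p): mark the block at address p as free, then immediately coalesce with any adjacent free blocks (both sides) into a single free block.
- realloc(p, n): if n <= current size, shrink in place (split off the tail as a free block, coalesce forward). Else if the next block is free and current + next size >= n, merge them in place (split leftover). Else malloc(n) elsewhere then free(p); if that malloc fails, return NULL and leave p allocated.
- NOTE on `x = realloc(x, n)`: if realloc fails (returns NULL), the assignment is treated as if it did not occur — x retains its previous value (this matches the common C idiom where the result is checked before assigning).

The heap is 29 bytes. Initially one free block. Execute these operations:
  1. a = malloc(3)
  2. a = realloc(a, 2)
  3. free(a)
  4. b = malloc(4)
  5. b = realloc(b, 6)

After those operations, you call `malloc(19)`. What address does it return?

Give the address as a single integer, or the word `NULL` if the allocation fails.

Op 1: a = malloc(3) -> a = 0; heap: [0-2 ALLOC][3-28 FREE]
Op 2: a = realloc(a, 2) -> a = 0; heap: [0-1 ALLOC][2-28 FREE]
Op 3: free(a) -> (freed a); heap: [0-28 FREE]
Op 4: b = malloc(4) -> b = 0; heap: [0-3 ALLOC][4-28 FREE]
Op 5: b = realloc(b, 6) -> b = 0; heap: [0-5 ALLOC][6-28 FREE]
malloc(19): first-fit scan over [0-5 ALLOC][6-28 FREE] -> 6

Answer: 6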